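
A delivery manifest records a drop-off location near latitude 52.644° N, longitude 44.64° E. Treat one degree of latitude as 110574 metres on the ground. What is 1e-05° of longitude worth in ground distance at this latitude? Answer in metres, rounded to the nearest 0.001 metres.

1e-05° of longitude at 52.644° is 1e-05 × 110574 × cos 52.644° ≈ 1e-05 × 67092.5 = 0.670925 m.

0.671 metres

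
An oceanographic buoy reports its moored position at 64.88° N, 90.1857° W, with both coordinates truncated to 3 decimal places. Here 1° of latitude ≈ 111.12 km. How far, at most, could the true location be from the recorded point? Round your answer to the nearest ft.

Truncating at 3 decimal places can drop up to a full unit in the last place, so each coordinate may be off by as much as 0.001°.
North–south component: 0.001° × 111120 = 111.12 m.
Longitude error → 0.001 × 111120 × cos 64.88° = 0.001 × 111120 × 0.4245 ≈ 47.1722 m.
Combining orthogonally: (111.12² + 47.1722²)^½ ≈ 120.718 m.
In feet: 120.718 m ÷ 0.3048 ≈ 396.06 ft.

396 ft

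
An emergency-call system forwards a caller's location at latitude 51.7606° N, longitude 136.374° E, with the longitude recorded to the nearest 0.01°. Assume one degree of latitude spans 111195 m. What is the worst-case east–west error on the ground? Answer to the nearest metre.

344 metres

Rounding to 2 decimal places leaves the longitude within ±0.005° of the true value.
Parallels shrink by cos φ, so at 51.7606° a degree of longitude is 111195 × 0.6189 ≈ 68824 m.
Maximum E–W displacement: 0.005 × 68824 = 344.12 m.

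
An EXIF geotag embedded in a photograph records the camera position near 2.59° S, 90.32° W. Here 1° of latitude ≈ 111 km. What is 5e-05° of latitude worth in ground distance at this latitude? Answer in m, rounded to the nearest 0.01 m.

Along a meridian 5e-05° is 5e-05 × 111000 = 5.55 m.

5.55 m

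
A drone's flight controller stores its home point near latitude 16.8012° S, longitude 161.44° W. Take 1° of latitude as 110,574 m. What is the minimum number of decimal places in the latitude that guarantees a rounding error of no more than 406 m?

One degree of latitude covers 110574 m.
N decimal places → at most half a unit in the last place, 0.5 × 10⁻ᴺ° = 110574/2 × 10⁻ᴺ m.
Need 0.5 × 110574 × 10⁻ᴺ ≤ 406 → 10⁻ᴺ ≤ 7.343e-03, so N ≥ 2.13.
At 2 places the error can reach 553 m, but 3 places keeps it to 55.3 m.

3 decimal places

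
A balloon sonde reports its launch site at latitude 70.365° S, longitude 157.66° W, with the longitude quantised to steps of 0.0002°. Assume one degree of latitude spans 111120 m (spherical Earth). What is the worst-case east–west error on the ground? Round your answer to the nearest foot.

12 feet

With a 0.0002° grid the true value lies within half a step, ±0.0002°/2 = ±0.0001°, of the stored one.
Parallels shrink by cos φ, so at 70.365° a degree of longitude is 111120 × 0.3360 ≈ 37339.3 m.
East–west error: 0.0001° × 37339.3 m/° ≈ 3.73393 m.
In feet: 3.73393 m ÷ 0.3048 ≈ 12.25 ft.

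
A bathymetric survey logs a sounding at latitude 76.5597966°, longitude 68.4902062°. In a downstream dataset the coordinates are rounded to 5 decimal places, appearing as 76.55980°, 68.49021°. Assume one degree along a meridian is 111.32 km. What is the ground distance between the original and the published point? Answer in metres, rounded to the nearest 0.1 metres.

Δlat = 76.5597966 − 76.55980 = -0.0000034°; Δlon = 68.4902062 − 68.49021 = -0.0000038°.
N–S: -0.0000034° × 111320 m/° = -0.378488 m.
East–west at this latitude: -0.0000038° × 111320 × cos 76.5598° ≈ -0.0000038 × 25874.1 = -0.0983218 m.
Hypotenuse of the two orthogonal shifts: √(0.378488² + 0.0983218²) = 0.39105 m.

0.4 metres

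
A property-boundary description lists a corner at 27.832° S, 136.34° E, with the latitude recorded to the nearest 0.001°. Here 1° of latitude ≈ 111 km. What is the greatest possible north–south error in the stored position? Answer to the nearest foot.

182 feet

Rounding to 3 decimal places leaves the latitude within ±0.0005° of the true value.
So the N–S error is at most 0.0005 × 111000 = 55.5 m.
Converting: 55.5 m × 3.2808 ft/m ≈ 182.09 ft.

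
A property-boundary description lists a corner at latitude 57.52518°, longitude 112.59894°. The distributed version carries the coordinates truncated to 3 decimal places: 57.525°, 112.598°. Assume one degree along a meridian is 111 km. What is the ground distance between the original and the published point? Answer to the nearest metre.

59 metres

Δlat = 57.52518 − 57.525 = +0.00018°; Δlon = 112.59894 − 112.598 = +0.00094°.
N–S: 0.00018° × 111000 m/° = 19.98 m.
E–W at 57.525°: 0.00094° × 111000 × cos 57.525° = 0.00094 × 111000 × 0.5369 ≈ 56.0234 m.
Distance: √(19.98² + 56.0234²) ≈ 59.4796 m.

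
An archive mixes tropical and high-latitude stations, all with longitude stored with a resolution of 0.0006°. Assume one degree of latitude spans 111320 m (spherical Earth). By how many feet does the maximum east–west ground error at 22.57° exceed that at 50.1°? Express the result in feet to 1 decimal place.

With a 0.0006° grid the true value lies within half a step, ±0.0006°/2 = ±0.0003°, of the stored one.
At 22.57°: 0.0003° × 111320 × cos 22.57° = 0.0003 × 111320 × 0.9234 ≈ 30.838 m.
At 50.1°: 0.0003° × 111320 × cos 50.1° = 0.0003 × 111320 × 0.6414 ≈ 21.422 m.
Difference: 30.838 − 21.422 = 9.4164 m.
In feet: 9.41639 m ÷ 0.3048 ≈ 30.894 ft.

30.9 feet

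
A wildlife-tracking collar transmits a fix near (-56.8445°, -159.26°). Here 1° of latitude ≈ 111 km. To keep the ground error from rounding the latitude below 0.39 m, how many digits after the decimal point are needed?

One degree of latitude covers 111000 m.
N decimal places → at most half a unit in the last place, 0.5 × 10⁻ᴺ° = 111000/2 × 10⁻ᴺ m.
Setting 55500 × 10⁻ᴺ ≤ 0.39 gives 10ᴺ ≥ 1.423e+05, i.e. N ≥ 5.15.
So 6 decimal places suffice (0.0555 m); 5 would allow up to 0.555 m.

6 decimal places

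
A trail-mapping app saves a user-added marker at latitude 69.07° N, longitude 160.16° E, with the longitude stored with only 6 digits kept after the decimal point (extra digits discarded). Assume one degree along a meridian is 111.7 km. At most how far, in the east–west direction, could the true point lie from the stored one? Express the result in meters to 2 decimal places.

0.04 meters

Truncating at 6 decimal places can drop up to a full unit in the last place, so the longitude may be off by as much as 1e-06°.
At latitude 69.07° a degree of longitude spans 111700 m × cos 69.07° = 111700 × 0.3572 ≈ 39902.3 m.
So at most 1e-06° × 39902.3 ≈ 0.0399023 m east–west.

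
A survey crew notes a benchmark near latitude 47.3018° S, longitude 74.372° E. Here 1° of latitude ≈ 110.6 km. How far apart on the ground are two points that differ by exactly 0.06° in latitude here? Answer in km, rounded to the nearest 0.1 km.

Along a meridian 0.06° is 0.06 × 110600 = 6636 m.
That is 6636 m = 6.636 km.

6.6 km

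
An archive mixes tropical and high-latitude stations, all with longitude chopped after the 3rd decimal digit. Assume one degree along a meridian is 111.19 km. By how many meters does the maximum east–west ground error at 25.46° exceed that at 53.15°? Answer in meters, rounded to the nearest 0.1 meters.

33.7 meters

Truncating at 3 decimal places can drop up to a full unit in the last place, so the longitude may be off by as much as 0.001°.
Error at 25.46° = 0.001° × 111190 × cos 25.46° ≈ 111.19 × 0.9029 = 100.39 m.
Error at 53.15° = 0.001° × 111190 × cos 53.15° ≈ 111.19 × 0.5997 = 66.683 m.
So the lower-latitude error exceeds the higher by 100.39 − 66.683 = 33.709 m.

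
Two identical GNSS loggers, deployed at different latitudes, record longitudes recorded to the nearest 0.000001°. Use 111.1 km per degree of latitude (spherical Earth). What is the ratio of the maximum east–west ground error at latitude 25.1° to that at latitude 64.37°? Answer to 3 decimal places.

2.094

Rounding to 6 decimal places leaves the longitude within ±5e-07° of the true value.
Error at 25.1° = 5e-07° × 111100 × cos 25.1° ≈ 0.05555 × 0.9056 = 0.050304 m.
At 64.37°: 5e-07° × 111100 × cos 64.37° = 5e-07 × 111100 × 0.4326 ≈ 0.024029 m.
Ratio: 0.050304 / 0.024029 = cos 25.1° / cos 64.37° ≈ 2.0935.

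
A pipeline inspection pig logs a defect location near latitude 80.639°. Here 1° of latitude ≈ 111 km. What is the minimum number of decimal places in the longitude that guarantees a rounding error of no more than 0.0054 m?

7

At 80.639° one degree of longitude covers 111000 × cos 80.639° ≈ 111000 × 0.1627 ≈ 18054.6 m.
With N decimal places the half-ulp bound is 0.5·10⁻ᴺ°, or 0.5·10⁻ᴺ × 18054.6 m on the ground.
Need 0.5 × 18054.6 × 10⁻ᴺ ≤ 0.0054 → 10⁻ᴺ ≤ 5.982e-07, so N ≥ 6.22.
So 7 decimal places suffice (0.000903 m); 6 would allow up to 0.00903 m.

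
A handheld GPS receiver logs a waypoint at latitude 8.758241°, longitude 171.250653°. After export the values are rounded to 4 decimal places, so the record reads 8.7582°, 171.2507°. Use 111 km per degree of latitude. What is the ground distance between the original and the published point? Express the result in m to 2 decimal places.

6.88 m

The latitude changed by +0.000041° and the longitude by -0.000047°.
N–S: 0.000041° × 111000 m/° = 4.551 m.
E–W at 8.7582°: -0.000047° × 111000 × cos 8.7582° = -0.000047 × 111000 × 0.9883 ≈ -5.15617 m.
Distance: √(4.551² + 5.15617²) ≈ 6.87733 m.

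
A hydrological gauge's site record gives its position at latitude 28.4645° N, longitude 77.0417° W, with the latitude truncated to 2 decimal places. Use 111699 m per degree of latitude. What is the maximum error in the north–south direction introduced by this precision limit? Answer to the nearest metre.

1117 metres

Truncating at 2 decimal places can drop up to a full unit in the last place, so the latitude may be off by as much as 0.01°.
North–south distance: 0.01° × 111699 m/° = 1116.99 m.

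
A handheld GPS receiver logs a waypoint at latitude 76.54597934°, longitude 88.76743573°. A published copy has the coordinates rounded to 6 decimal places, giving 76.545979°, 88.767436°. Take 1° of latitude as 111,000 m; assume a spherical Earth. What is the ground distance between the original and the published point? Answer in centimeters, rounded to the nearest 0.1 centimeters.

Δlat = 76.54597934 − 76.545979 = +0.00000034°; Δlon = 88.76743573 − 88.767436 = -0.00000027°.
North–south shift: 0.00000034 × 111000 = 0.03774 m.
E–W at 76.546°: -0.00000027° × 111000 × cos 76.546° = -0.00000027 × 111000 × 0.2327 ≈ -0.00697297 m.
Distance: √(0.03774² + 0.00697297²) ≈ 0.0383788 m.
That is 0.0383788 m = 3.8379 cm.

3.8 centimeters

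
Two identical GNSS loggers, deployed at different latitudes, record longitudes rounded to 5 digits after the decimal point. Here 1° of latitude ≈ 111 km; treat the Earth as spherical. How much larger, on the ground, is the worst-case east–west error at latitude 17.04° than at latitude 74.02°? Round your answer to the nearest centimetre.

Rounding to 5 decimal places leaves the longitude within ±5e-06° of the true value.
At 17.04°: 5e-06° × 111000 × cos 17.04° = 5e-06 × 111000 × 0.9561 ≈ 0.53064 m.
Error at 74.02° = 5e-06° × 111000 × cos 74.02° ≈ 0.555 × 0.2753 = 0.15279 m.
So the lower-latitude error exceeds the higher by 0.53064 − 0.15279 = 0.37784 m.
That is 0.377843 m = 37.784 cm.

38 centimetres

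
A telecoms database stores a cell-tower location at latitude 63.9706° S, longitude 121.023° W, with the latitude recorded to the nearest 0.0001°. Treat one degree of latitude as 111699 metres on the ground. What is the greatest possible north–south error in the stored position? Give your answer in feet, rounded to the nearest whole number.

18 feet

Rounding to 4 decimal places leaves the latitude within ±5e-05° of the true value.
North–south distance: 5e-05° × 111699 m/° = 5.58495 m.
In feet: 5.58495 m ÷ 0.3048 ≈ 18.323 ft.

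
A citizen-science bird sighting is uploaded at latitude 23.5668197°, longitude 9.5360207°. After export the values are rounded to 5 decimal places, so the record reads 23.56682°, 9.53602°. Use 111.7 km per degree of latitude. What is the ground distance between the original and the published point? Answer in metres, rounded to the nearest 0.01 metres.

Δlat = 23.5668197 − 23.56682 = -0.0000003°; Δlon = 9.5360207 − 9.53602 = +0.0000007°.
North–south shift: -0.0000003 × 111700 = -0.03351 m.
E–W at 23.5668°: 0.0000007° × 111700 × cos 23.5668° = 0.0000007 × 111700 × 0.9166 ≈ 0.0716685 m.
Distance: √(0.03351² + 0.0716685²) ≈ 0.0791157 m.

0.08 metres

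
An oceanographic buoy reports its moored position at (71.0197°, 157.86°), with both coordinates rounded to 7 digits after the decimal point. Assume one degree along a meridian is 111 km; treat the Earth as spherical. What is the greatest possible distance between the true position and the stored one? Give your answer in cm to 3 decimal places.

0.584 cm

Rounding to 7 decimal places leaves each coordinate within ±5e-08° of the true value.
North–south component: 5e-08° × 111000 = 0.00555 m.
East–west component at 71.0197°: 5e-08° × 111000 × cos 71.0197° ≈ 5e-08 × 36102 ≈ 0.0018051 m.
The two errors are perpendicular, so the maximum displacement is √(0.00555² + 0.0018051²) ≈ 0.00583617 m.
That is 0.00583617 m = 0.58362 cm.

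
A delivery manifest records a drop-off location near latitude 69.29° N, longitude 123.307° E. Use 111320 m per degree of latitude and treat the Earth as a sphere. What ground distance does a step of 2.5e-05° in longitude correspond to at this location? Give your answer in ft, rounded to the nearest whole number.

At 69.29° a degree of longitude is 111320 × cos 69.29° ≈ 39367 m, so 2.5e-05° corresponds to 0.984175 m.
In feet: 0.984175 m ÷ 0.3048 ≈ 3.2289 ft.

3 ft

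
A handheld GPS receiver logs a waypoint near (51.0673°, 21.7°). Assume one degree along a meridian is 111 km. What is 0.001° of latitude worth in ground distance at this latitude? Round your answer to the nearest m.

111 m

0.001° × 111000 m/° = 111 m.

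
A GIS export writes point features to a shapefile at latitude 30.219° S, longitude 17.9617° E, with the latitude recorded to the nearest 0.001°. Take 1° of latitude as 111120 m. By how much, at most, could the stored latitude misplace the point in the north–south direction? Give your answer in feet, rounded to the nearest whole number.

182 feet

Rounding to 3 decimal places leaves the latitude within ±0.0005° of the true value.
Along the meridian that is 0.0005° × 111120 m/° = 55.56 m.
In feet: 55.56 m ÷ 0.3048 ≈ 182.28 ft.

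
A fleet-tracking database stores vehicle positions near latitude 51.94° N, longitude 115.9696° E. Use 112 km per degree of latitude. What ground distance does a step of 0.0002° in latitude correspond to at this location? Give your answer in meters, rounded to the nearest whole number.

22 meters

Along a meridian 0.0002° is 0.0002 × 112000 = 22.4 m.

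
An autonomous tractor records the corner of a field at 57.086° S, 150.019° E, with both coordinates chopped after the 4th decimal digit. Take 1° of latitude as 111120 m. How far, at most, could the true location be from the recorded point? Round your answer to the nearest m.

Truncating at 4 decimal places can drop up to a full unit in the last place, so each coordinate may be off by as much as 0.0001°.
North–south component: 0.0001° × 111120 = 11.112 m.
East–west component at 57.086°: 0.0001° × 111120 × cos 57.086° ≈ 0.0001 × 60380.3 ≈ 6.03803 m.
The two errors are perpendicular, so the maximum displacement is √(11.112² + 6.03803²) ≈ 12.6465 m.

13 m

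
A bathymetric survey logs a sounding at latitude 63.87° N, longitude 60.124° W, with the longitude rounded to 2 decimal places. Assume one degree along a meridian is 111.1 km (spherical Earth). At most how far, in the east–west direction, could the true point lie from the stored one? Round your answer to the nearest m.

Rounding to 2 decimal places leaves the longitude within ±0.005° of the true value.
Parallels shrink by cos φ, so at 63.87° a degree of longitude is 111100 × 0.4404 ≈ 48929.5 m.
Maximum E–W displacement: 0.005 × 48929.5 = 244.647 m.

245 m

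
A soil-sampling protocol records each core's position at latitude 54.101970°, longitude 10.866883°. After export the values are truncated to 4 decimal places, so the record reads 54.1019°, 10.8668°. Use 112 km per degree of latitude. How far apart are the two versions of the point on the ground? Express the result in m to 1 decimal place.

The latitude changed by +0.000070° and the longitude by +0.000083°.
North–south shift: 0.000070 × 112000 = 7.84 m.
E–W at 54.1019°: 0.000083° × 112000 × cos 54.1019° = 0.000083 × 112000 × 0.5863 ≈ 5.45067 m.
Hypotenuse of the two orthogonal shifts: √(7.84² + 5.45067²) = 9.54858 m.

9.5 m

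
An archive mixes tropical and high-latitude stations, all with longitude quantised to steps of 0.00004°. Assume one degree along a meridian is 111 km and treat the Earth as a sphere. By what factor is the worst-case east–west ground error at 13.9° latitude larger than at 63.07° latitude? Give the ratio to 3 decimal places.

2.143

With a 0.00004° grid the true value lies within half a step, ±0.00004°/2 = ±2e-05°, of the stored one.
At 13.9°: 2e-05° × 111000 × cos 13.9° = 2e-05 × 111000 × 0.9707 ≈ 2.155 m.
At 63.07°: 2e-05° × 111000 × cos 63.07° = 2e-05 × 111000 × 0.4529 ≈ 1.0054 m.
The ratio reduces to cos 13.9° / cos 63.07° = 0.9707/0.4529 ≈ 2.1433.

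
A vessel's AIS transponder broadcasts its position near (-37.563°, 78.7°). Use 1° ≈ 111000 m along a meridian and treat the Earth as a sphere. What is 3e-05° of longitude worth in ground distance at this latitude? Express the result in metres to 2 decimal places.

3e-05° of longitude at 37.563° is 3e-05 × 111000 × cos 37.563° ≈ 3e-05 × 87987.9 = 2.63964 m.

2.64 metres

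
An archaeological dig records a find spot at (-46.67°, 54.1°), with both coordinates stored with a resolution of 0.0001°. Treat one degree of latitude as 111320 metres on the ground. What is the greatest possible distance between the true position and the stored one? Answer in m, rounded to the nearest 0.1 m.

With a 0.0001° grid the true value lies within half a step, ±0.0001°/2 = ±5e-05°, of the stored one.
N–S: 5e-05° × 111320 m/° = 5.566 m.
Longitude error → 5e-05 × 111320 × cos 46.67° = 5e-05 × 111320 × 0.6862 ≈ 3.81939 m.
Combining orthogonally: (5.566² + 3.81939²)^½ ≈ 6.75041 m.

6.8 m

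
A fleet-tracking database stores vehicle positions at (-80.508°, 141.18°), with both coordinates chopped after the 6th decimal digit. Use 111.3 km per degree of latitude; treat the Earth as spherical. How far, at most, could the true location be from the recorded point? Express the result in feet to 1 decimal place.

Truncating at 6 decimal places can drop up to a full unit in the last place, so each coordinate may be off by as much as 1e-06°.
N–S: 1e-06° × 111300 m/° = 0.1113 m.
East–west component at 80.508°: 1e-06° × 111300 × cos 80.508° ≈ 1e-06 × 18354.5 ≈ 0.0183545 m.
Worst case both components are at the extreme and orthogonal: √(0.1113² + 0.0183545²) ≈ 0.112803 m.
In feet: 0.112803 m ÷ 0.3048 ≈ 0.37009 ft.

0.4 feet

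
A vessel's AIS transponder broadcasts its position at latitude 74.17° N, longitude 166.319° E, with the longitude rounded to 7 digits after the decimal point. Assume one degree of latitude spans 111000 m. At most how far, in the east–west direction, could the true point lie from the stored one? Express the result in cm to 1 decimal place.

Rounding to 7 decimal places leaves the longitude within ±5e-08° of the true value.
One degree of longitude at 74.17° is 111000 × cos 74.17° ≈ 111000 × 0.2728 = 30279 m.
Maximum E–W displacement: 5e-08 × 30279 = 0.00151395 m.
That is 0.00151395 m = 0.1514 cm.

0.2 cm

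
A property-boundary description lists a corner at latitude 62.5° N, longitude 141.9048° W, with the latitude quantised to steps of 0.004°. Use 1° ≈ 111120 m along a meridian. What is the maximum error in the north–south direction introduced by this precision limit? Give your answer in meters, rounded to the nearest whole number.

222 meters

With a 0.004° grid the true value lies within half a step, ±0.004°/2 = ±0.002°, of the stored one.
North–south distance: 0.002° × 111120 m/° = 222.24 m.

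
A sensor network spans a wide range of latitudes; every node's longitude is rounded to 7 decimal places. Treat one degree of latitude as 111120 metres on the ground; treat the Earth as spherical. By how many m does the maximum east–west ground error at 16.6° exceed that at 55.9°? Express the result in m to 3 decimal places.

0.002 m

Rounding to 7 decimal places leaves the longitude within ±5e-08° of the true value.
At 16.6°: 5e-08° × 111120 × cos 16.6° = 5e-08 × 111120 × 0.9583 ≈ 0.0053244 m.
Error at 55.9° = 5e-08° × 111120 × cos 55.9° ≈ 0.005556 × 0.5606 = 0.0031149 m.
So the lower-latitude error exceeds the higher by 0.0053244 − 0.0031149 = 0.0022095 m.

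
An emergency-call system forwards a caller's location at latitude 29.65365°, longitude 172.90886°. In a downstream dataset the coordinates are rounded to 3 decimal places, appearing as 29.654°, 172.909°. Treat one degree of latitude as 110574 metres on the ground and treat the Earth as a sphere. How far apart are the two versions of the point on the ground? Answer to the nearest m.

41 m

The latitude changed by -0.00035° and the longitude by -0.00014°.
North–south shift: -0.00035 × 110574 = -38.7009 m.
East–west at this latitude: -0.00014° × 110574 × cos 29.654° ≈ -0.00014 × 96092 = -13.4529 m.
Distance: √(38.7009² + 13.4529²) ≈ 40.9724 m.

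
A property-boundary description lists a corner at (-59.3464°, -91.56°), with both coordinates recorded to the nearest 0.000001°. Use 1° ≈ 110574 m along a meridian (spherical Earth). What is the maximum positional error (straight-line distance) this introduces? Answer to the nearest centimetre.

Rounding to 6 decimal places leaves each coordinate within ±5e-07° of the true value.
N–S: 5e-07° × 110574 m/° = 0.055287 m.
Longitude error → 5e-07 × 110574 × cos 59.3464° = 5e-07 × 110574 × 0.5098 ≈ 0.0281879 m.
Combining orthogonally: (0.055287² + 0.0281879²)^½ ≈ 0.0620581 m.
That is 0.0620581 m = 6.2058 cm.

6 centimetres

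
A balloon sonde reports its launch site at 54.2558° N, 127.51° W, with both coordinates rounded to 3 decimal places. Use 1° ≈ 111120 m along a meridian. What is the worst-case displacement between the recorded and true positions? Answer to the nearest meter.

64 meters

Rounding to 3 decimal places leaves each coordinate within ±0.0005° of the true value.
North–south component: 0.0005° × 111120 = 55.56 m.
Longitude error → 0.0005 × 111120 × cos 54.2558° = 0.0005 × 111120 × 0.5842 ≈ 32.4563 m.
Worst case both components are at the extreme and orthogonal: √(55.56² + 32.4563²) ≈ 64.3454 m.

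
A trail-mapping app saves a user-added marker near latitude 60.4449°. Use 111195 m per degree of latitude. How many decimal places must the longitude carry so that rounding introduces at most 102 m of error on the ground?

At 60.4449° one degree of longitude covers 111195 × cos 60.4449° ≈ 111195 × 0.4933 ≈ 54848.1 m.
Rounding to N decimal places gives at most 0.5 × 10⁻ᴺ degrees of error, i.e. 0.5 × 10⁻ᴺ × 54848.1 m.
Setting 27424 × 10⁻ᴺ ≤ 102 gives 10ᴺ ≥ 268.9, i.e. N ≥ 2.43.
N = 2 would give 274 m (too coarse); N = 3 gives 27.4 m ≤ 102 m.

3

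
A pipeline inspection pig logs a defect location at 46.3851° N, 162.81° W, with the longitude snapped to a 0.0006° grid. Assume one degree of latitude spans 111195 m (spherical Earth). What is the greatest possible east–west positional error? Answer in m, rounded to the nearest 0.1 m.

With a 0.0006° grid the true value lies within half a step, ±0.0006°/2 = ±0.0003°, of the stored one.
At latitude 46.3851° a degree of longitude spans 111195 m × cos 46.3851° = 111195 × 0.6898 ≈ 76703.2 m.
Maximum E–W displacement: 0.0003 × 76703.2 = 23.011 m.

23.0 m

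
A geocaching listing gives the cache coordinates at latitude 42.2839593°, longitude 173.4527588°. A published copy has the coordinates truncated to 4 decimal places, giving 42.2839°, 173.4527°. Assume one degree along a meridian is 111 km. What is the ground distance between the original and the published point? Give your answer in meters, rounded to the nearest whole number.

8 meters

The latitude changed by +0.0000593° and the longitude by +0.0000588°.
North–south shift: 0.0000593 × 111000 = 6.5823 m.
E–W at 42.2839°: 0.0000588° × 111000 × cos 42.2839° = 0.0000588 × 111000 × 0.7398 ≈ 4.82866 m.
Distance: √(6.5823² + 4.82866²) ≈ 8.16349 m.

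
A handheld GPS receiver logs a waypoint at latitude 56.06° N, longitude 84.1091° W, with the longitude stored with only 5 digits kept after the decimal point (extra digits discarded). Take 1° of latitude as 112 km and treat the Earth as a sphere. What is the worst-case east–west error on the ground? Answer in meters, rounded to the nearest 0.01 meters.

0.63 meters

Truncating at 5 decimal places can drop up to a full unit in the last place, so the longitude may be off by as much as 1e-05°.
One degree of longitude at 56.06° is 112000 × cos 56.06° ≈ 112000 × 0.5583 = 62532.3 m.
East–west error: 1e-05° × 62532.3 m/° ≈ 0.625323 m.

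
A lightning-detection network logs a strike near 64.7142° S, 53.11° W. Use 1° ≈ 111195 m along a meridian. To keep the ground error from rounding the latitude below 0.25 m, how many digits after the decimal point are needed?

6 decimal places

One degree of latitude covers 111195 m.
With N decimal places the half-ulp bound is 0.5·10⁻ᴺ°, or 0.5·10⁻ᴺ × 111195 m on the ground.
Need 0.5 × 111195 × 10⁻ᴺ ≤ 0.25 → 10⁻ᴺ ≤ 4.497e-06, so N ≥ 5.35.
So 6 decimal places suffice (0.0556 m); 5 would allow up to 0.556 m.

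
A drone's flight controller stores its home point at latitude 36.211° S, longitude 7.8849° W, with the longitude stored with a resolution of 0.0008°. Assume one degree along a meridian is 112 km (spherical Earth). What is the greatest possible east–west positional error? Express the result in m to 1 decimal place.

With a 0.0008° grid the true value lies within half a step, ±0.0008°/2 = ±0.0004°, of the stored one.
At latitude 36.211° a degree of longitude spans 112000 m × cos 36.211° = 112000 × 0.8068 ≈ 90366.9 m.
So at most 0.0004° × 90366.9 ≈ 36.1467 m east–west.

36.1 m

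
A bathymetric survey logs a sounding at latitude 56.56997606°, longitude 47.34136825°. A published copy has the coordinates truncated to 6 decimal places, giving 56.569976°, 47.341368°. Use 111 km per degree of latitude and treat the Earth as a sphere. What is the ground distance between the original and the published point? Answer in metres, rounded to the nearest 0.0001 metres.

The latitude changed by +0.00000006° and the longitude by +0.00000025°.
N–S: 0.00000006° × 111000 m/° = 0.00666 m.
E–W at 56.57°: 0.00000025° × 111000 × cos 56.57° = 0.00000025 × 111000 × 0.5509 ≈ 0.015288 m.
Combined displacement = (0.00666² + 0.015288²)^½ ≈ 0.0166757 m.

0.0167 metres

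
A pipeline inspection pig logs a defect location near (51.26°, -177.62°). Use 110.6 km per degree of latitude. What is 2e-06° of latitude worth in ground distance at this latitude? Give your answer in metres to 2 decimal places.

0.22 metres

Along a meridian 2e-06° is 2e-06 × 110600 = 0.2212 m.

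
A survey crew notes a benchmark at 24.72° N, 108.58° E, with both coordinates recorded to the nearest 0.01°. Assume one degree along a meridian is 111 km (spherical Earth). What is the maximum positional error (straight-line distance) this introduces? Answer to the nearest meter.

750 meters

Rounding to 2 decimal places leaves each coordinate within ±0.005° of the true value.
North–south component: 0.005° × 111000 = 555 m.
East–west component at 24.72°: 0.005° × 111000 × cos 24.72° ≈ 0.005 × 100828 ≈ 504.141 m.
Combining orthogonally: (555² + 504.141²)^½ ≈ 749.789 m.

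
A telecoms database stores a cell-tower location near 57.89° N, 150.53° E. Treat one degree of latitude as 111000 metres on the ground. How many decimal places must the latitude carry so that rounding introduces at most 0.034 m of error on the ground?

7

One degree of latitude covers 111000 m.
With N decimal places the half-ulp bound is 0.5·10⁻ᴺ°, or 0.5·10⁻ᴺ × 111000 m on the ground.
Setting 55500 × 10⁻ᴺ ≤ 0.034 gives 10ᴺ ≥ 1.632e+06, i.e. N ≥ 6.21.
So 7 decimal places suffice (0.00555 m); 6 would allow up to 0.0555 m.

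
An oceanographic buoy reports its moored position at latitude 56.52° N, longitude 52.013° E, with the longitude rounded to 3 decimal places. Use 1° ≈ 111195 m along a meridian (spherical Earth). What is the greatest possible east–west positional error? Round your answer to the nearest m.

31 m

Rounding to 3 decimal places leaves the longitude within ±0.0005° of the true value.
One degree of longitude at 56.52° is 111195 × cos 56.52° ≈ 111195 × 0.5516 = 61340.3 m.
Maximum E–W displacement: 0.0005 × 61340.3 = 30.6701 m.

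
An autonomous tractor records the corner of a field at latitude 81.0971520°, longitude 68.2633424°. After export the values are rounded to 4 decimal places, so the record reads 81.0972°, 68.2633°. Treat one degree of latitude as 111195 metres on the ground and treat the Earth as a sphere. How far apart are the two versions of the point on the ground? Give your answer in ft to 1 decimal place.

17.7 ft

Δlat = 81.0971520 − 81.0972 = -0.0000480°; Δlon = 68.2633424 − 68.2633 = +0.0000424°.
N–S: -0.0000480° × 111195 m/° = -5.33736 m.
E–W at 81.0972°: 0.0000424° × 111195 × cos 81.0972° = 0.0000424 × 111195 × 0.1548 ≈ 0.729636 m.
Distance: √(5.33736² + 0.729636²) ≈ 5.387 m.
Converting: 5.387 m × 3.2808 ft/m ≈ 17.674 ft.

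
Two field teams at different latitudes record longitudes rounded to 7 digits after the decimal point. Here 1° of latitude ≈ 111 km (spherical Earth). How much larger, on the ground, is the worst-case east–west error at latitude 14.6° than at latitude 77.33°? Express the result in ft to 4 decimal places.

0.0136 ft

Rounding to 7 decimal places leaves the longitude within ±5e-08° of the true value.
At 14.6°: 5e-08° × 111000 × cos 14.6° = 5e-08 × 111000 × 0.9677 ≈ 0.0053708 m.
Error at 77.33° = 5e-08° × 111000 × cos 77.33° ≈ 0.00555 × 0.2193 = 0.0012173 m.
So the lower-latitude error exceeds the higher by 0.0053708 − 0.0012173 = 0.0041535 m.
In feet: 0.00415347 m ÷ 0.3048 ≈ 0.013627 ft.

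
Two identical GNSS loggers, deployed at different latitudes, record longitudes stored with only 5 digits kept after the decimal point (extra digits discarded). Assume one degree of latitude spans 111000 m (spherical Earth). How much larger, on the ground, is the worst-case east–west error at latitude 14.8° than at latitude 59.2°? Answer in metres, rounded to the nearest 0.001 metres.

0.505 metres

Truncating at 5 decimal places can drop up to a full unit in the last place, so the longitude may be off by as much as 1e-05°.
Error at 14.8° = 1e-05° × 111000 × cos 14.8° ≈ 1.11 × 0.9668 = 1.0732 m.
At 59.2°: 1e-05° × 111000 × cos 59.2° = 1e-05 × 111000 × 0.5120 ≈ 0.56837 m.
So the lower-latitude error exceeds the higher by 1.0732 − 0.56837 = 0.50481 m.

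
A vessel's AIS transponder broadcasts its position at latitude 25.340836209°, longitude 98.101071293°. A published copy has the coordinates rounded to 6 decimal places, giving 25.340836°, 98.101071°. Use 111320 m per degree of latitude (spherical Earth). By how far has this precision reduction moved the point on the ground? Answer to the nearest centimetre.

Δlat = 25.340836209 − 25.340836 = +0.000000209°; Δlon = 98.101071293 − 98.101071 = +0.000000293°.
North–south shift: 0.000000209 × 111320 = 0.0232659 m.
East–west at this latitude: 0.000000293° × 111320 × cos 25.3408° ≈ 0.000000293 × 100609 = 0.0294783 m.
Combined displacement = (0.0232659² + 0.0294783²)^½ ≈ 0.0375536 m.
That is 0.0375536 m = 3.7554 cm.

4 centimetres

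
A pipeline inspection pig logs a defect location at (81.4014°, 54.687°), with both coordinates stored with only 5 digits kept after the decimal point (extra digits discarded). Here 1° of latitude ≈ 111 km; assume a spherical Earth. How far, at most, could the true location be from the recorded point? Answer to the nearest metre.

1 metres

Truncating at 5 decimal places can drop up to a full unit in the last place, so each coordinate may be off by as much as 1e-05°.
N–S: 1e-05° × 111000 m/° = 1.11 m.
East–west component at 81.4014°: 1e-05° × 111000 × cos 81.4014° ≈ 1e-05 × 16595.7 ≈ 0.165957 m.
Combining orthogonally: (1.11² + 0.165957²)^½ ≈ 1.12234 m.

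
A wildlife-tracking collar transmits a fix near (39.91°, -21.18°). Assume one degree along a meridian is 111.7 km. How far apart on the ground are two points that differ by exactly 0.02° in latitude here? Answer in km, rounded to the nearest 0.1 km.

Along a meridian 0.02° is 0.02 × 111700 = 2234 m.
That is 2234 m = 2.234 km.

2.2 km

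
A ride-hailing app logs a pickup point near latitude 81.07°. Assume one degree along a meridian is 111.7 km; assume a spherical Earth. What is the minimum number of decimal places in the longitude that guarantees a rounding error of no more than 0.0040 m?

At 81.07° one degree of longitude covers 111700 × cos 81.07° ≈ 111700 × 0.1552 ≈ 17338.9 m.
With N decimal places the half-ulp bound is 0.5·10⁻ᴺ°, or 0.5·10⁻ᴺ × 17338.9 m on the ground.
Setting 8669.46 × 10⁻ᴺ ≤ 0.0040 gives 10ᴺ ≥ 2.167e+06, i.e. N ≥ 6.34.
So 7 decimal places suffice (0.000867 m); 6 would allow up to 0.00867 m.

7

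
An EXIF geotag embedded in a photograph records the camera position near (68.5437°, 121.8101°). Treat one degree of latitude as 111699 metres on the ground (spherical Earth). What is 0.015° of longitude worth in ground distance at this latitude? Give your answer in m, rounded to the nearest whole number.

613 m

One degree of longitude here spans 111699 × cos 68.5437° = 111699 × 0.3658 ≈ 40858.5 m; 0.015° of that is 612.878 m.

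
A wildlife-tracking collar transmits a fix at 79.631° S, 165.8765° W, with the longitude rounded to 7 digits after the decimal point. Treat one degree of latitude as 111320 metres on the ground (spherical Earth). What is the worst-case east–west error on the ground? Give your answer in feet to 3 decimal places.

0.003 feet

Rounding to 7 decimal places leaves the longitude within ±5e-08° of the true value.
Parallels shrink by cos φ, so at 79.631° a degree of longitude is 111320 × 0.1800 ≈ 20036.1 m.
East–west error: 5e-08° × 20036.1 m/° ≈ 0.00100181 m.
In feet: 0.00100181 m ÷ 0.3048 ≈ 0.0032868 ft.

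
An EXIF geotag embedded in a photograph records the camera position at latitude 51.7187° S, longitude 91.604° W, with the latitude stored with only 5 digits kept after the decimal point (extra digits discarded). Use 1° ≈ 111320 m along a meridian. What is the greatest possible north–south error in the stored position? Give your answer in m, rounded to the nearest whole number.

Truncating at 5 decimal places can drop up to a full unit in the last place, so the latitude may be off by as much as 1e-05°.
Along the meridian that is 1e-05° × 111320 m/° = 1.1132 m.

1 m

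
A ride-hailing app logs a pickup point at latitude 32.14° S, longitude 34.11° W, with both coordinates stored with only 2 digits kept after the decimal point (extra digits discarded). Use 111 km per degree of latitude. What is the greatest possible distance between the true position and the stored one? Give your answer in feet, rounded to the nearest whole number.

Truncating at 2 decimal places can drop up to a full unit in the last place, so each coordinate may be off by as much as 0.01°.
N–S: 0.01° × 111000 m/° = 1110 m.
E–W at 32.14°: 0.01° × 111000 × cos 32.14° = 0.01 × 111000 × 0.8468 ≈ 939.893 m.
The two errors are perpendicular, so the maximum displacement is √(1110² + 939.893²) ≈ 1454.48 m.
In feet: 1454.48 m ÷ 0.3048 ≈ 4771.9 ft.

4772 feet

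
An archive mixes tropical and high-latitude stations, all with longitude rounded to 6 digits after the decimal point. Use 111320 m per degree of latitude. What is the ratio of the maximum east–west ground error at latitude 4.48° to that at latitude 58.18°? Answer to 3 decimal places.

Rounding to 6 decimal places leaves the longitude within ±5e-07° of the true value.
At 4.48°: 5e-07° × 111320 × cos 4.48° = 5e-07 × 111320 × 0.9969 ≈ 0.05549 m.
At 58.18°: 5e-07° × 111320 × cos 58.18° = 5e-07 × 111320 × 0.5273 ≈ 0.029347 m.
Ratio: 0.05549 / 0.029347 = cos 4.48° / cos 58.18° ≈ 1.8908.

1.891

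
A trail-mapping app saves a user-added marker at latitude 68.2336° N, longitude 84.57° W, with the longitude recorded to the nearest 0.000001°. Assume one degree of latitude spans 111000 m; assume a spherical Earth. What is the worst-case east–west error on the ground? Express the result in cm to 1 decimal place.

2.1 cm

Rounding to 6 decimal places leaves the longitude within ±5e-07° of the true value.
At latitude 68.2336° a degree of longitude spans 111000 m × cos 68.2336° = 111000 × 0.3708 ≈ 41161.4 m.
So at most 5e-07° × 41161.4 ≈ 0.0205807 m east–west.
That is 0.0205807 m = 2.0581 cm.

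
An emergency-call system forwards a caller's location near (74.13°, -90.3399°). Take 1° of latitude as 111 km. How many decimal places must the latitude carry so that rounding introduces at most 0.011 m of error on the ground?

7

One degree of latitude covers 111000 m.
N decimal places → at most half a unit in the last place, 0.5 × 10⁻ᴺ° = 111000/2 × 10⁻ᴺ m.
Need 0.5 × 111000 × 10⁻ᴺ ≤ 0.011 → 10⁻ᴺ ≤ 1.982e-07, so N ≥ 6.70.
N = 6 would give 0.0555 m (too coarse); N = 7 gives 0.00555 m ≤ 0.011 m.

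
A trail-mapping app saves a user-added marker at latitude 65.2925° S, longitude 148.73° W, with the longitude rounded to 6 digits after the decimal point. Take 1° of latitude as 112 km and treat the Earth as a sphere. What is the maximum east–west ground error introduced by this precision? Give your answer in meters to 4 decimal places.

0.0234 meters

Rounding to 6 decimal places leaves the longitude within ±5e-07° of the true value.
One degree of longitude at 65.2925° is 112000 × cos 65.2925° ≈ 112000 × 0.4180 = 46814.4 m.
East–west error: 5e-07° × 46814.4 m/° ≈ 0.0234072 m.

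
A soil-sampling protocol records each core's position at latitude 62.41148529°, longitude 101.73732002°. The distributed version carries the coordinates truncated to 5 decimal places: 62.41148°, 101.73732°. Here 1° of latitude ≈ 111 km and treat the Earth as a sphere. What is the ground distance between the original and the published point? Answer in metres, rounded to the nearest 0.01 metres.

The latitude changed by +0.00000529° and the longitude by +0.00000002°.
North–south shift: 0.00000529 × 111000 = 0.58719 m.
East–west at this latitude: 0.00000002° × 111000 × cos 62.4115° ≈ 0.00000002 × 51406.1 = 0.00102812 m.
Hypotenuse of the two orthogonal shifts: √(0.58719² + 0.00102812²) = 0.587191 m.

0.59 metres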